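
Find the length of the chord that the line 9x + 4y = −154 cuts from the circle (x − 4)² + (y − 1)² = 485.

2√97

Centre (4, 1), r² = 485. Perpendicular distance d from centre to line = |194| / √97 = 194/√97.
Half the chord is √(r² − d²) = √(97), so the full chord is 2√97.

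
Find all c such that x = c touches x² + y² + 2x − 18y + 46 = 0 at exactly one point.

For a tangent, require d(centre, line) = r = 6.
|1·(−1) + 0·9 − c| / √1 = 6
|c − (−1)| = 6, so c = 5 or c = −7.

c = −7 or c = 5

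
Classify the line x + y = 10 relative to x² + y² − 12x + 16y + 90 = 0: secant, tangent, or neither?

Substituting the line into the circle gives 2x² − 48x + 350 = 0.
Discriminant = (−48)² − 4·2·(350) = −496 < 0.
No real roots: the line does not meet the circle.

neither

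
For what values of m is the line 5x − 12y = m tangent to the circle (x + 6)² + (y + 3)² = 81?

Tangency holds when the distance from the centre (−6, −3) to the line equals the radius 9:
|5·(−6) − 12·(−3) − m| / √169 = 9
|m − (6)| = 9·13, so m = 123 or m = −111.

m = −111 or m = 123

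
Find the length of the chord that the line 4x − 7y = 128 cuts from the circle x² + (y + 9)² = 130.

2√65

Centre (0, −9), r² = 130. Perpendicular distance d from centre to line = |−65| / √65 = 65/√65.
Half the chord is √(r² − d²) = √(65), so the full chord is 2√65.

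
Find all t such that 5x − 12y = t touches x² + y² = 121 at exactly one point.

The line touches the circle iff its distance from (0, 0) is 11:
|5·0 − 12·0 − t| / √169 = 11
|t| = 11·13, so t = 143 or t = −143.

t = −143 or t = 143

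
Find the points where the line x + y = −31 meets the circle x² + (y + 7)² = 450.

(−21, −10) and (−3, −28)

Express y = −x − 31 and substitute into the circle:
2x² + 48x + 126 = 0  ⟹  x² + 24x + 63 = 0
x = −3 or x = −21, giving (−3, −28) and (−21, −10).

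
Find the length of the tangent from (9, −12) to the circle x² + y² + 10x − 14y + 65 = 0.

2√137

With centre O = (−5, 7), |OP|² = 557 and r² = 9.
By the tangent–radius right angle, tangent length = √(|PO|² − r²) = √548 = 2√137.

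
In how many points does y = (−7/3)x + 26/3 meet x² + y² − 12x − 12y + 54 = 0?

0

Substituting the line into the circle gives 58x² − 220x + 226 = 0.
Discriminant = (−220)² − 4·58·(226) = −4032 < 0.
No real roots: the line does not meet the circle.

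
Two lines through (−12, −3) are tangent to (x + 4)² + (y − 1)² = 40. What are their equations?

3x − y = −33 and x + 3y = −21

A line y − (−3) = m(x − (−12)) is tangent when its distance from (−4, 1) is 2√10:
[m·(8) − (4)]² = 40(m² + 1)
3m² − 8m − 3 = 0, so m = 3 or m = −1/3.
Through (−12, −3) these give 3x − y = −33 and x + 3y = −21.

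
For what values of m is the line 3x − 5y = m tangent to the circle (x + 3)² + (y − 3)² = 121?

Tangency holds when the distance from the centre (−3, 3) to the line equals the radius 11:
|3·(−3) − 5·3 − m| / √34 = 11
|m − (−24)| = 11√34.

m = −24 ± 11√34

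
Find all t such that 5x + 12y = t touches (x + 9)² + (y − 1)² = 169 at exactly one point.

t = −202 or t = 136

The line touches the circle iff its distance from (−9, 1) is 13:
|5·(−9) + 12·1 − t| / √169 = 13
|t − (−33)| = 13·13, so t = 136 or t = −202.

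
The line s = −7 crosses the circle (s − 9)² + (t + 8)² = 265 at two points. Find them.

The line gives s = −7. Substituting into the circle:
t² + 16t + 55 = 0
t = −5 or t = −11, giving (−7, −5) and (−7, −11).

(−7, −11) and (−7, −5)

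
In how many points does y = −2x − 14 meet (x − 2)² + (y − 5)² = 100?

0

Substituting the line into the circle gives 5x² + 72x + 265 = 0.
Discriminant = (72)² − 4·5·(265) = −116 < 0.
No real roots: the line does not meet the circle.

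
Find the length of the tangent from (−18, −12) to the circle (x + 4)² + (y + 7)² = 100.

The centre is (−4, −7) and r = 10. The square of the distance from P to the centre is 196 + 25 = 221.
By the tangent–radius right angle, tangent length = √(|PO|² − r²) = √121 = 11.

11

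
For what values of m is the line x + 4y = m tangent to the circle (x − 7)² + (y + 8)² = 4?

The line touches the circle iff its distance from (7, −8) is 2:
|1·7 + 4·(−8) − m| / √17 = 2
|m − (−25)| = 2√17.

m = −25 ± 2√17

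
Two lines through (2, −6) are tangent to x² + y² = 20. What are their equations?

Let a tangent through (2, −6) have slope m. Its distance from (0, 0) must equal 2√5:
(−2m − (6))² = 20(m² + 1)
2m² − 3m − 2 = 0, so m = 2 or m = −1/2.
With m = 2: 2x − y = 10. With m = −1/2: x + 2y = −10.

2x − y = 10 and x + 2y = −10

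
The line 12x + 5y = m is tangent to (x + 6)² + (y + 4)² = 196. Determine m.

The line touches the circle iff its distance from (−6, −4) is 14:
|12·(−6) + 5·(−4) − m| / √169 = 14
|m − (−92)| = 14·13, so m = 90 or m = −274.

m = −274 or m = 90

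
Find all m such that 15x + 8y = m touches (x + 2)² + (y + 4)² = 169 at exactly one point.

The line touches the circle iff its distance from (−2, −4) is 13:
|15·(−2) + 8·(−4) − m| / √289 = 13
|m − (−62)| = 13·17, so m = 159 or m = −283.

m = −283 or m = 159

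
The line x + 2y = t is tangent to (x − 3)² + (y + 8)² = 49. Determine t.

t = −13 ± 7√5

Tangency holds when the distance from the centre (3, −8) to the line equals the radius 7:
|1·3 + 2·(−8) − t| / √5 = 7
|t − (−13)| = 7√5.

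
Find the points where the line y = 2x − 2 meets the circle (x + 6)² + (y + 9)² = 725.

From the line, y = 2x − 2. Substituting:
5x² + 40x − 640 = 0  ⟹  x² + 8x − 128 = 0
x = 8 or x = −16, giving (8, 14) and (−16, −34).

(−16, −34) and (8, 14)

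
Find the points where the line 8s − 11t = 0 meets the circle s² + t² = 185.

(−11, −8) and (11, 8)

Express t = (8s)/11 and substitute into the circle:
185s² − 22385 = 0  ⟹  s² − 121 = 0
s = 11 or s = −11, giving (11, 8) and (−11, −8).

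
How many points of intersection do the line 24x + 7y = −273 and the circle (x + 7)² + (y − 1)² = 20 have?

Substituting the line into the circle gives 625x² + 14126x + 79821 = 0.
Δ = 199543876 − 199552500 = −8624.
No real roots: the line does not meet the circle.

0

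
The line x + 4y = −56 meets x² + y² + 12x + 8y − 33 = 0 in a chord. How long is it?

Centre (−6, −4), r² = 85. Perpendicular distance d from centre to line = |34| / √17 = 34/√17.
Chord = 2√(r² − d²) = 2·√(17) = 2√17.

2√17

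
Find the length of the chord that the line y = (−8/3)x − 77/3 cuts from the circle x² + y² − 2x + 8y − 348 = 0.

Express y = (−77 − 8x)/3 and substitute into the circle:
73x² + 1022x + 949 = 0  ⟹  x² + 14x + 13 = 0
x = −1 or x = −13, giving (−1, −23) and (−13, 9).
|(−1, −23) − (−13, 9)| = √((12)² + (−32)²) = 4√73.

4√73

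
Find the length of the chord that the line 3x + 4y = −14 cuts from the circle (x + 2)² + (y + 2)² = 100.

20

Centre (−2, −2), r² = 100. Perpendicular distance d from centre to line = |0| / √25 = 0/√25.
Half the chord is √(r² − d²) = √(100), so the full chord is 20.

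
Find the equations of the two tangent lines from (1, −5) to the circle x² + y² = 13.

2x + 3y = −13 and 3x − 2y = 13

Write the tangent as mx − y + (−5 − m·(1)) = 0 and set its distance from the centre to √13:
(−1m − (5))² = 13(m² + 1)
6m² − 5m − 6 = 0, so m = −2/3 or m = 3/2.
With m = −2/3: 2x + 3y = −13. With m = 3/2: 3x − 2y = 13.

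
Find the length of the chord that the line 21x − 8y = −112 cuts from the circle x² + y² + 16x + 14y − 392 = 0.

From the line, y = (112 + 21x)/8. Substituting:
505x² + 8080x = 0  ⟹  x² + 16x = 0
x = 0 or x = −16, giving (0, 14) and (−16, −28).
Chord length = distance between (0, 14) and (−16, −28) = √2020 = 2√505.

2√505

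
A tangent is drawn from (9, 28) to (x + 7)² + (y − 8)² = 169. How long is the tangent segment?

The centre is (−7, 8) and r = 13. The square of the distance from P to the centre is 256 + 400 = 656.
By the tangent–radius right angle, tangent length = √(|PO|² − r²) = √487.

√487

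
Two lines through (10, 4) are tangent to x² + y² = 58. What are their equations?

3x + 7y = 58 and 7x − 3y = 58

Write the tangent as mx − y + (4 − m·(10)) = 0 and set its distance from the centre to √58:
[m·(−10) − (−4)]² = 58(m² + 1)
21m² − 40m − 21 = 0, so m = −3/7 or m = 7/3.
With m = −3/7: 3x + 7y = 58. With m = 7/3: 7x − 3y = 58.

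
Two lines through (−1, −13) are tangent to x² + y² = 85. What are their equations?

6x − 7y = 85 and 7x + 6y = −85

Write the tangent as mx − y + (−13 − m·(−1)) = 0 and set its distance from the centre to √85:
(1m − (13))² = 85(m² + 1)
42m² + 13m − 42 = 0, so m = 6/7 or m = −7/6.
With m = 6/7: 6x − 7y = 85. With m = −7/6: 7x + 6y = −85.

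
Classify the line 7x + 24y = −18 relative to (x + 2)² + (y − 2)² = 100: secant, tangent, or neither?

secant

Substituting the line into the circle gives 625x² + 3228x − 50940 = 0.
Discriminant = (3228)² − 4·625·(−50940) = 137769984 > 0.
Two real roots: the line is a secant.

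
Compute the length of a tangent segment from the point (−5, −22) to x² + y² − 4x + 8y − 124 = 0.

Centre (2, −4), r² = 144. |PO|² = (−7)² + (−18)² = 373.
By the tangent–radius right angle, tangent length = √(|PO|² − r²) = √229.

√229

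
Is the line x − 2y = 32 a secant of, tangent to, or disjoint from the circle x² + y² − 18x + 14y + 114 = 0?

disjoint

Substituting the line into the circle gives 5x² − 108x + 584 = 0.
Discriminant = (−108)² − 4·5·(584) = −16 < 0.
No real roots: the line does not meet the circle.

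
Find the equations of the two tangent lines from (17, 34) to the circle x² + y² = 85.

7x − 6y = −85 and 9x − 2y = 85

A line y − (34) = m(x − (17)) is tangent when its distance from (0, 0) is √85:
[m·(−17) − (−34)]² = 85(m² + 1)
12m² − 68m + 63 = 0, so m = 7/6 or m = 9/2.
With m = 7/6: 7x − 6y = −85. With m = 9/2: 9x − 2y = 85.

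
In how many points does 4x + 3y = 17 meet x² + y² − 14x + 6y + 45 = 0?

2

Substituting the line into the circle gives 25x² − 334x + 1000 = 0.
Δ = 111556 − 100000 = 11556.
Two real roots: the line is a secant.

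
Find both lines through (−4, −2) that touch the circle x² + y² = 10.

Write the tangent as mx − y + (−2 − m·(−4)) = 0 and set its distance from the centre to √10:
(4m − (2))² = 10(m² + 1)
3m² − 8m − 3 = 0, so m = 3 or m = −1/3.
Through (−4, −2) these give 3x − y = −10 and x + 3y = −10.

3x − y = −10 and x + 3y = −10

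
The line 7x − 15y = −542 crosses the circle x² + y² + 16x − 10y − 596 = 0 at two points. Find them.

From the line, y = (542 + 7x)/15. Substituting:
274x² + 10138x + 78364 = 0  ⟹  x² + 37x + 286 = 0
x = −11 or x = −26, giving (−11, 31) and (−26, 24).

(−26, 24) and (−11, 31)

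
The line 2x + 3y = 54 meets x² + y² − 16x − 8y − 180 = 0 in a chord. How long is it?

8√13

Express y = (54 − 2x)/3 and substitute into the circle:
13x² − 312x = 0  ⟹  x² − 24x = 0
x = 24 or x = 0, giving (24, 2) and (0, 18).
|(24, 2) − (0, 18)| = √((24)² + (−16)²) = 8√13.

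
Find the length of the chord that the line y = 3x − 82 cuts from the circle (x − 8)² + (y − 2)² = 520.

8√10

The distance from (8, 2) to the line is 60/√10, and r² = 520.
Half the chord is √(r² − d²) = √(160), so the full chord is 8√10.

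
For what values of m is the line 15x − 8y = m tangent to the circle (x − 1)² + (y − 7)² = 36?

m = −143 or m = 61

The line touches the circle iff its distance from (1, 7) is 6:
|15·1 − 8·7 − m| / √289 = 6
|m − (−41)| = 6·17, so m = 61 or m = −143.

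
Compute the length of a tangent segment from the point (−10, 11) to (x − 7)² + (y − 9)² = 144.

Centre (7, 9), r² = 144. |PO|² = (−17)² + (2)² = 293.
By the tangent–radius right angle, tangent length = √(|PO|² − r²) = √149.

√149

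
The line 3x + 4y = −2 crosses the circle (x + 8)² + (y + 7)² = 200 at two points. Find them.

(−10, 7) and (6, −5)

Express y = (−2 − 3x)/4 and substitute into the circle:
25x² + 100x − 1500 = 0  ⟹  x² + 4x − 60 = 0
x = 6 or x = −10, giving (6, −5) and (−10, 7).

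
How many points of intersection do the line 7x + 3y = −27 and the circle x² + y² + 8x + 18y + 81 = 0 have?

2

Substituting the line into the circle gives 58x² + 72x = 0.
Δ = 5184 − 0 = 5184.
Two real roots: the line is a secant.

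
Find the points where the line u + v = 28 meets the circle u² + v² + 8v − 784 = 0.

(4, 24) and (28, 0)

From the line, v = −u + 28. Substituting:
2u² − 64u + 224 = 0  ⟹  u² − 32u + 112 = 0
u = 28 or u = 4, giving (28, 0) and (4, 24).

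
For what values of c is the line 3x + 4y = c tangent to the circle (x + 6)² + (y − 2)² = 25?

Tangency holds when the distance from the centre (−6, 2) to the line equals the radius 5:
|3·(−6) + 4·2 − c| / √25 = 5
|c − (−10)| = 5·5, so c = 15 or c = −35.

c = −35 or c = 15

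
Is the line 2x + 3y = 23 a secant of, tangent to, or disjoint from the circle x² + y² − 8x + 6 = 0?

d² = (2·4 + 3·0 − (23))²/13 = 225/13; r² = 10.
Since d² > r², the line lies outside the circle.

disjoint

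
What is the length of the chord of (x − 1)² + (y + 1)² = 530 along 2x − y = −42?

10√5

Centre (1, −1), r² = 530. Perpendicular distance d from centre to line = |45| / √5 = 45/√5.
Chord = 2√(r² − d²) = 2·√(125) = 10√5.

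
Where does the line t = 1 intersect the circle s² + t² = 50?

(−7, 1) and (7, 1)

Express t = 1 and substitute into the circle:
s² − 49 = 0
s = 7 or s = −7, giving (7, 1) and (−7, 1).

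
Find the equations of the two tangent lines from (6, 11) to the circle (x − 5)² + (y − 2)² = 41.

Let a tangent through (6, 11) have slope m. Its distance from (5, 2) must equal √41:
[m·(−1) − (−9)]² = 41(m² + 1)
20m² + 9m − 20 = 0, so m = −5/4 or m = 4/5.
With m = −5/4: 5x + 4y = 74. With m = 4/5: 4x − 5y = −31.

5x + 4y = 74 and 4x − 5y = −31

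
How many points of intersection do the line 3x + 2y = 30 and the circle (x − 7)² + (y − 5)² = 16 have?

2

Substituting the line into the circle gives 13x² − 176x + 532 = 0.
Discriminant = (−176)² − 4·13·(532) = 3312 > 0.
Two real roots: the line is a secant.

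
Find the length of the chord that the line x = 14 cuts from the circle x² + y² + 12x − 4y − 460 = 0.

Centre (−6, 2), r² = 500. Perpendicular distance d from centre to line = |−20| / √1 = 20.
Chord = 2√(r² − d²) = 2·√(100) = 20.

20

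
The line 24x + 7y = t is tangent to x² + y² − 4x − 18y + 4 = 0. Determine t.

t = −114 or t = 336

The line touches the circle iff its distance from (2, 9) is 9:
|24·2 + 7·9 − t| / √625 = 9
|t − (111)| = 9·25, so t = 336 or t = −114.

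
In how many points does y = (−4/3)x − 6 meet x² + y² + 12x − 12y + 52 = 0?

2

Centre (−6, 6), r² = 20. Distance² from centre to line = (12)²/25 = 144/25.
Since d² < r², the line cuts the circle twice.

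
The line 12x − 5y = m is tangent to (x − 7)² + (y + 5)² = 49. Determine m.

m = 18 or m = 200

The line touches the circle iff its distance from (7, −5) is 7:
|12·7 − 5·(−5) − m| / √169 = 7
|m − (109)| = 7·13, so m = 200 or m = 18.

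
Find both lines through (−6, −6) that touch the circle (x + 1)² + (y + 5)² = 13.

A line y − (−6) = m(x − (−6)) is tangent when its distance from (−1, −5) is √13:
[m·(5) − (1)]² = 13(m² + 1)
6m² − 5m − 6 = 0, so m = 3/2 or m = −2/3.
Through (−6, −6) these give 3x − 2y = −6 and 2x + 3y = −30.

3x − 2y = −6 and 2x + 3y = −30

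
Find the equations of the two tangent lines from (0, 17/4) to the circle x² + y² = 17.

x − 4y = −17 and x + 4y = 17

Let a tangent through (0, 17/4) have slope m. Its distance from (0, 0) must equal √17:
[m·(0) − (−17/4)]² = 17(m² + 1)
16m² − 1 = 0, so m = 1/4 or m = −1/4.
With m = 1/4: x − 4y = −17. With m = −1/4: x + 4y = 17.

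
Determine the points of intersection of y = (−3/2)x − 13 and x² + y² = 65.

(−8, −1) and (−4, −7)

Express y = (−26 − 3x)/2 and substitute into the circle:
13x² + 156x + 416 = 0  ⟹  x² + 12x + 32 = 0
x = −4 or x = −8, giving (−4, −7) and (−8, −1).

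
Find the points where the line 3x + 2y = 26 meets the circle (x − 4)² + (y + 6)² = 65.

Express y = (26 − 3x)/2 and substitute into the circle:
13x² − 260x + 1248 = 0  ⟹  x² − 20x + 96 = 0
x = 12 or x = 8, giving (12, −5) and (8, 1).

(8, 1) and (12, −5)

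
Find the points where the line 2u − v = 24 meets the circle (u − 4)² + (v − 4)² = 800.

(0, −24) and (24, 24)

From the line, v = 2u − 24. Substituting:
5u² − 120u = 0  ⟹  u² − 24u = 0
u = 24 or u = 0, giving (24, 24) and (0, −24).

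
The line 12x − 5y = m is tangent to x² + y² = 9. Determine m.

m = −39 or m = 39

For a tangent, require d(centre, line) = r = 3.
|12·0 − 5·0 − m| / √169 = 3
|m| = 3·13, so m = 39 or m = −39.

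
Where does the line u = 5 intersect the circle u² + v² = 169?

(5, −12) and (5, 12)

The line gives u = 5. Substituting into the circle:
v² − 144 = 0
v = 12 or v = −12, giving (5, 12) and (5, −12).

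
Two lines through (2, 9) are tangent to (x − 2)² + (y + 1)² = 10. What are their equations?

3x − y = −3 and 3x + y = 15

A line y − (9) = m(x − (2)) is tangent when its distance from (2, −1) is √10:
(0m − (−10))² = 10(m² + 1)
m² − 9 = 0, so m = 3 or m = −3.
Through (2, 9) these give 3x − y = −3 and 3x + y = 15.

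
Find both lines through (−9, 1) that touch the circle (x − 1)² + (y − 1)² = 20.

x − 2y = −11 and x + 2y = −7

Write the tangent as mx − y + (1 − m·(−9)) = 0 and set its distance from the centre to 2√5:
(10m − (0))² = 20(m² + 1)
4m² − 1 = 0, so m = 1/2 or m = −1/2.
Through (−9, 1) these give x − 2y = −11 and x + 2y = −7.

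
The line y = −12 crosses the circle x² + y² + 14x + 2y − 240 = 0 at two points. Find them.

From the line, y = −12. Substituting:
x² + 14x − 120 = 0
x = 6 or x = −20, giving (6, −12) and (−20, −12).

(−20, −12) and (6, −12)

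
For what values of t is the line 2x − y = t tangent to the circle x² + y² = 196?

t = ±14√5

The line touches the circle iff its distance from (0, 0) is 14:
|2·0 − 1·0 − t| / √5 = 14
|t| = 14√5.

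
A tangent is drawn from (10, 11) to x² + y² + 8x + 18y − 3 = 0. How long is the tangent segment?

4√31

The centre is (−4, −9) and r = 10. The square of the distance from P to the centre is 196 + 400 = 596.
Power of the point: PT² = |PO|² − r² = 496, so PT = 4√31.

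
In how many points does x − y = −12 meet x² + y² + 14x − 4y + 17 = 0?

Substituting the line into the circle gives 2x² + 34x + 113 = 0.
Discriminant = (34)² − 4·2·(113) = 252 > 0.
Two real roots: the line is a secant.

2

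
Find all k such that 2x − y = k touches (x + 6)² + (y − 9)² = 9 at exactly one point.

k = −21 ± 3√5

The line touches the circle iff its distance from (−6, 9) is 3:
|2·(−6) − 1·9 − k| / √5 = 3
|k − (−21)| = 3√5.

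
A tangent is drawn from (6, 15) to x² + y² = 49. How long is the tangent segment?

The centre is (0, 0) and r = 7. The square of the distance from P to the centre is 36 + 225 = 261.
The tangent meets the radius at right angles, so tangent² = |PO|² − r² = 261 − 49 = 212.

2√53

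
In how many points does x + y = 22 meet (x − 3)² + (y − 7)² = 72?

1

Centre (3, 7), r² = 72. Distance² from centre to line = (−12)²/2 = 72.
Since d² = r², the line is tangent.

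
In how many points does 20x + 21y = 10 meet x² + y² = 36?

2

Substituting the line into the circle gives 841x² − 400x − 15776 = 0.
Discriminant = (−400)² − 4·841·(−15776) = 53230464 > 0.
Two real roots: the line is a secant.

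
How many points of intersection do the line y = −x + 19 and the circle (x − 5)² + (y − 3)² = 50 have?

d² = (1·5 + 1·3 − (19))²/2 = 121/2; r² = 50.
Since d² > r², the line lies outside the circle.

0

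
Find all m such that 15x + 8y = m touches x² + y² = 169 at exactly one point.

m = −221 or m = 221

Tangency holds when the distance from the centre (0, 0) to the line equals the radius 13:
|15·0 + 8·0 − m| / √289 = 13
|m| = 13·17, so m = 221 or m = −221.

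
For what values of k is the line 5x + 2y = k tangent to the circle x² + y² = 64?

Tangency holds when the distance from the centre (0, 0) to the line equals the radius 8:
|5·0 + 2·0 − k| / √29 = 8
|k| = 8√29.

k = ±8√29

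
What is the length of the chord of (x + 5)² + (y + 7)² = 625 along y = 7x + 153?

25√2

From the line, y = 7x + 153. Substituting:
50x² + 2250x + 25000 = 0  ⟹  x² + 45x + 500 = 0
x = −20 or x = −25, giving (−20, 13) and (−25, −22).
|(−20, 13) − (−25, −22)| = √((5)² + (35)²) = 25√2.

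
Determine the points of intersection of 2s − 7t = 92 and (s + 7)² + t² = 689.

(−24, −20) and (18, −8)

From the line, t = (−92 + 2s)/7. Substituting:
53s² + 318s − 22896 = 0  ⟹  s² + 6s − 432 = 0
s = 18 or s = −24, giving (18, −8) and (−24, −20).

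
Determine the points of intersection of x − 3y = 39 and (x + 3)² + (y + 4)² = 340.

Substitute y = (−39 + x)/3:
10x² − 2250 = 0  ⟹  x² − 225 = 0
x = 15 or x = −15, giving (15, −8) and (−15, −18).

(−15, −18) and (15, −8)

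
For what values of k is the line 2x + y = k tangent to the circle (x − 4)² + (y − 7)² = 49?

k = 15 ± 7√5

Tangency holds when the distance from the centre (4, 7) to the line equals the radius 7:
|2·4 + 1·7 − k| / √5 = 7
|k − (15)| = 7√5.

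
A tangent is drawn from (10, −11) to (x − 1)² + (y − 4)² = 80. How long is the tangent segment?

√226

Centre (1, 4), r² = 80. |PO|² = (9)² + (−15)² = 306.
Power of the point: PT² = |PO|² − r² = 226, so PT = √226.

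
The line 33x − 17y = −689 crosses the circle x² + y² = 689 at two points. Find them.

Substitute y = (689 + 33x)/17:
1378x² + 45474x + 275600 = 0  ⟹  x² + 33x + 200 = 0
x = −8 or x = −25, giving (−8, 25) and (−25, −8).

(−25, −8) and (−8, 25)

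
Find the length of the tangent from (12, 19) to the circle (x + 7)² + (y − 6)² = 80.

Centre (−7, 6), r² = 80. |PO|² = (19)² + (13)² = 530.
Power of the point: PT² = |PO|² − r² = 450, so PT = 15√2.

15√2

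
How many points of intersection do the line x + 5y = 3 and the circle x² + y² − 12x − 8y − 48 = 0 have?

Centre (6, 4), r² = 100. Distance² from centre to line = (23)²/26 = 529/26.
Since d² < r², the line cuts the circle twice.

2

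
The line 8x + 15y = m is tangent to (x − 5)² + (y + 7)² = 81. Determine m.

The line touches the circle iff its distance from (5, −7) is 9:
|8·5 + 15·(−7) − m| / √289 = 9
|m − (−65)| = 9·17, so m = 88 or m = −218.

m = −218 or m = 88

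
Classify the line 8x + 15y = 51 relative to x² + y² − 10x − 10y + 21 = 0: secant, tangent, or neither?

Substituting the line into the circle gives 289x² − 1866x − 324 = 0.
Δ = 3481956 − (−374544) = 3856500.
Two real roots: the line is a secant.

secant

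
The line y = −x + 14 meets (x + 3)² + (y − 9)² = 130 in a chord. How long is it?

The distance from (−3, 9) to the line is 8/√2, and r² = 130.
Half the chord is √(r² − d²) = √(98), so the full chord is 14√2.

14√2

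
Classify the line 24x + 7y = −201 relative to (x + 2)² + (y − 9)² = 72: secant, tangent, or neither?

neither

Substituting the line into the circle gives 625x² + 12868x + 66364 = 0.
Discriminant = (12868)² − 4·625·(66364) = −324576 < 0.
No real roots: the line does not meet the circle.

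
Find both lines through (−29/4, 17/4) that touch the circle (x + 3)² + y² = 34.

3x − 5y = −43 and 5x − 3y = −49

Write the tangent as mx − y + (17/4 − m·(−29/4)) = 0 and set its distance from the centre to √34:
[m·(17/4) − (−17/4)]² = 34(m² + 1)
15m² − 34m + 15 = 0, so m = 3/5 or m = 5/3.
With m = 3/5: 3x − 5y = −43. With m = 5/3: 5x − 3y = −49.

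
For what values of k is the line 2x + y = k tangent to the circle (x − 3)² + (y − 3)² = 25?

k = 9 ± 5√5

Tangency holds when the distance from the centre (3, 3) to the line equals the radius 5:
|2·3 + 1·3 − k| / √5 = 5
|k − (9)| = 5√5.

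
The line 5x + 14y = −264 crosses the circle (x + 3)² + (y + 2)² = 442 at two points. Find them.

Express y = (−264 − 5x)/14 and substitute into the circle:
221x² + 3536x − 29172 = 0  ⟹  x² + 16x − 132 = 0
x = 6 or x = −22, giving (6, −21) and (−22, −11).

(−22, −11) and (6, −21)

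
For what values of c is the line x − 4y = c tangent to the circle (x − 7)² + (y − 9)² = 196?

The line touches the circle iff its distance from (7, 9) is 14:
|1·7 − 4·9 − c| / √17 = 14
|c − (−29)| = 14√17.

c = −29 ± 14√17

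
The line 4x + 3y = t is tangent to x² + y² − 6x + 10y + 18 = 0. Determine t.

t = −23 or t = 17

Tangency holds when the distance from the centre (3, −5) to the line equals the radius 4:
|4·3 + 3·(−5) − t| / √25 = 4
|t − (−3)| = 4·5, so t = 17 or t = −23.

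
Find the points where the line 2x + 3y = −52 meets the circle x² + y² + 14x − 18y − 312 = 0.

(−26, 0) and (−8, −12)

From the line, y = (−52 − 2x)/3. Substituting:
13x² + 442x + 2704 = 0  ⟹  x² + 34x + 208 = 0
x = −8 or x = −26, giving (−8, −12) and (−26, 0).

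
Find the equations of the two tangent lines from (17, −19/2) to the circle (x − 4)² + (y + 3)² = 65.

A line y − (−19/2) = m(x − (17)) is tangent when its distance from (4, −3) is √65:
[m·(−13) − (13/2)]² = 65(m² + 1)
32m² + 52m − 7 = 0, so m = −7/4 or m = 1/8.
Through (17, −19/2) these give 7x + 4y = 81 and x − 8y = 93.

7x + 4y = 81 and x − 8y = 93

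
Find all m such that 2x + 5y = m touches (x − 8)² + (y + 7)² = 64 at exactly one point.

Tangency holds when the distance from the centre (8, −7) to the line equals the radius 8:
|2·8 + 5·(−7) − m| / √29 = 8
|m − (−19)| = 8√29.

m = −19 ± 8√29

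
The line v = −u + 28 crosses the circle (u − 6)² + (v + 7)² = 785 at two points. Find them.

Substitute v = −u + 28:
2u² − 82u + 476 = 0  ⟹  u² − 41u + 238 = 0
u = 34 or u = 7, giving (34, −6) and (7, 21).

(7, 21) and (34, −6)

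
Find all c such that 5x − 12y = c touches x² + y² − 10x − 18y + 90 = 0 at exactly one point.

c = −135 or c = −31

For a tangent, require d(centre, line) = r = 4.
|5·5 − 12·9 − c| / √169 = 4
|c − (−83)| = 4·13, so c = −31 or c = −135.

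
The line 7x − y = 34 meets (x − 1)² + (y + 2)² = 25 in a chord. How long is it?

5√2

The distance from (1, −2) to the line is 25/√50, and r² = 25.
Chord = 2√(r² − d²) = 2·√(25/2) = 5√2.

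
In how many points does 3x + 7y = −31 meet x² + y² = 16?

0

d² = (3·0 + 7·0 − (−31))²/58 = 961/58; r² = 16.
Since d² > r², the line lies outside the circle.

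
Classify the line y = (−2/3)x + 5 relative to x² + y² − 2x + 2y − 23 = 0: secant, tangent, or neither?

secant

Substituting the line into the circle gives 13x² − 90x + 108 = 0.
Δ = 8100 − 5616 = 2484.
Two real roots: the line is a secant.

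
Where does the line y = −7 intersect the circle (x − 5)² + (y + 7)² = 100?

(−5, −7) and (15, −7)

From the line, y = −7. Substituting:
x² − 10x − 75 = 0
x = 15 or x = −5, giving (15, −7) and (−5, −7).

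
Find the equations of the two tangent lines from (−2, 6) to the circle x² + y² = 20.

x + 2y = 10 and 2x − y = −10

A line y − (6) = m(x − (−2)) is tangent when its distance from (0, 0) is 2√5:
(2m − (−6))² = 20(m² + 1)
2m² − 3m − 2 = 0, so m = −1/2 or m = 2.
Through (−2, 6) these give x + 2y = 10 and 2x − y = −10.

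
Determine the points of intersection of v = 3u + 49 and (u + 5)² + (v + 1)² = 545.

From the line, v = 3u + 49. Substituting:
10u² + 310u + 1980 = 0  ⟹  u² + 31u + 198 = 0
u = −9 or u = −22, giving (−9, 22) and (−22, −17).

(−22, −17) and (−9, 22)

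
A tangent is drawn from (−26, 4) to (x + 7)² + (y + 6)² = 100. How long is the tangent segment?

The centre is (−7, −6) and r = 10. The square of the distance from P to the centre is 361 + 100 = 461.
By the tangent–radius right angle, tangent length = √(|PO|² − r²) = √361 = 19.

19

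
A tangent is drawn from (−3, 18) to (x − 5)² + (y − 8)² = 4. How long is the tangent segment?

4√10

The centre is (5, 8) and r = 2. The square of the distance from P to the centre is 64 + 100 = 164.
By the tangent–radius right angle, tangent length = √(|PO|² − r²) = √160 = 4√10.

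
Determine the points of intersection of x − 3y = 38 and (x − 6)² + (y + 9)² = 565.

(−16, −18) and (29, −3)

From the line, y = (−38 + x)/3. Substituting:
10x² − 130x − 4640 = 0  ⟹  x² − 13x − 464 = 0
x = 29 or x = −16, giving (29, −3) and (−16, −18).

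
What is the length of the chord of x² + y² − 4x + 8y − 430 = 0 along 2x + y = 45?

6√5

Centre (2, −4), r² = 450. Perpendicular distance d from centre to line = |−45| / √5 = 45/√5.
Chord = 2√(r² − d²) = 2·√(45) = 6√5.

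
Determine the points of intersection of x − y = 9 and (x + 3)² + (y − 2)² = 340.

From the line, y = x − 9. Substituting:
2x² − 16x − 210 = 0  ⟹  x² − 8x − 105 = 0
x = 15 or x = −7, giving (15, 6) and (−7, −16).

(−7, −16) and (15, 6)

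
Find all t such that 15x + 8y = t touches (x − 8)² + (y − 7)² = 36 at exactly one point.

t = 74 or t = 278

Tangency holds when the distance from the centre (8, 7) to the line equals the radius 6:
|15·8 + 8·7 − t| / √289 = 6
|t − (176)| = 6·17, so t = 278 or t = 74.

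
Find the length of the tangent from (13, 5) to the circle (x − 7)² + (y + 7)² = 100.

4√5

The centre is (7, −7) and r = 10. The square of the distance from P to the centre is 36 + 144 = 180.
By the tangent–radius right angle, tangent length = √(|PO|² − r²) = √80 = 4√5.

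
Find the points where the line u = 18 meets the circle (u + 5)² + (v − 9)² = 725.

The line gives u = 18. Substituting into the circle:
v² − 18v − 115 = 0
v = 23 or v = −5, giving (18, 23) and (18, −5).

(18, −5) and (18, 23)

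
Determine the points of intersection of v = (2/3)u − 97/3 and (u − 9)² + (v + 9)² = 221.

Substitute v = (−97 + 2u)/3:
13u² − 442u + 3640 = 0  ⟹  u² − 34u + 280 = 0
u = 20 or u = 14, giving (20, −19) and (14, −23).

(14, −23) and (20, −19)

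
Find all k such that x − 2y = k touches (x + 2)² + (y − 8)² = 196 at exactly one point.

k = −18 ± 14√5

Tangency holds when the distance from the centre (−2, 8) to the line equals the radius 14:
|1·(−2) − 2·8 − k| / √5 = 14
|k − (−18)| = 14√5.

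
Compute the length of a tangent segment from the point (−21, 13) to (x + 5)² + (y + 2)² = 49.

The centre is (−5, −2) and r = 7. The square of the distance from P to the centre is 256 + 225 = 481.
The tangent meets the radius at right angles, so tangent² = |PO|² − r² = 481 − 49 = 432.

12√3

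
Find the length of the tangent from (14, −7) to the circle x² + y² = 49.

The centre is (0, 0) and r = 7. The square of the distance from P to the centre is 196 + 49 = 245.
By the tangent–radius right angle, tangent length = √(|PO|² − r²) = √196 = 14.

14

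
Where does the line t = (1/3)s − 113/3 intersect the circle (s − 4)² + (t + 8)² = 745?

Express t = (−113 + s)/3 and substitute into the circle:
10s² − 250s + 1360 = 0  ⟹  s² − 25s + 136 = 0
s = 17 or s = 8, giving (17, −32) and (8, −35).

(8, −35) and (17, −32)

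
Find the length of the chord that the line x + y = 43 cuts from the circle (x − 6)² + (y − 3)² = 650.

12√2

Substitute y = −x + 43:
2x² − 92x + 986 = 0  ⟹  x² − 46x + 493 = 0
x = 29 or x = 17, giving (29, 14) and (17, 26).
Chord length = distance between (29, 14) and (17, 26) = √288 = 12√2.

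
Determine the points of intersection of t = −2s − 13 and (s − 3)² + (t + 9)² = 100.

(−5, −3) and (3, −19)

From the line, t = −2s − 13. Substituting:
5s² + 10s − 75 = 0  ⟹  s² + 2s − 15 = 0
s = 3 or s = −5, giving (3, −19) and (−5, −3).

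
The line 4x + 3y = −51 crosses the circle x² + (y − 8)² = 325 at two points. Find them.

Express y = (−51 − 4x)/3 and substitute into the circle:
25x² + 600x + 2700 = 0  ⟹  x² + 24x + 108 = 0
x = −6 or x = −18, giving (−6, −9) and (−18, 7).

(−18, 7) and (−6, −9)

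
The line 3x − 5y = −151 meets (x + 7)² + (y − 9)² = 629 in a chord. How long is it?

7√34

Substitute y = (151 + 3x)/5:
34x² + 986x − 3264 = 0  ⟹  x² + 29x − 96 = 0
x = 3 or x = −32, giving (3, 32) and (−32, 11).
Chord length = distance between (3, 32) and (−32, 11) = √1666 = 7√34.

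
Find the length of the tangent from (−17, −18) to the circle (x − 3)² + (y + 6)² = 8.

With centre O = (3, −6), |OP|² = 544 and r² = 8.
Power of the point: PT² = |PO|² − r² = 536, so PT = 2√134.

2√134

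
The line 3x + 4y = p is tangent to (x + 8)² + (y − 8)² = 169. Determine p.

Tangency holds when the distance from the centre (−8, 8) to the line equals the radius 13:
|3·(−8) + 4·8 − p| / √25 = 13
|p − (8)| = 13·5, so p = 73 or p = −57.

p = −57 or p = 73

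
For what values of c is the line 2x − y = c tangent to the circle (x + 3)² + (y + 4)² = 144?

c = −2 ± 12√5

Tangency holds when the distance from the centre (−3, −4) to the line equals the radius 12:
|2·(−3) − 1·(−4) − c| / √5 = 12
|c − (−2)| = 12√5.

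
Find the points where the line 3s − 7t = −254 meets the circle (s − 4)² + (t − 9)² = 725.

(−10, 32) and (−3, 35)

Substitute t = (254 + 3s)/7:
58s² + 754s + 1740 = 0  ⟹  s² + 13s + 30 = 0
s = −3 or s = −10, giving (−3, 35) and (−10, 32).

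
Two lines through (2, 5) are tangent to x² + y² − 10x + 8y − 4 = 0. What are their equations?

2x − y = −1 and x + 2y = 12

A line y − (5) = m(x − (2)) is tangent when its distance from (5, −4) is 3√5:
[m·(3) − (−9)]² = 45(m² + 1)
2m² − 3m − 2 = 0, so m = 2 or m = −1/2.
Through (2, 5) these give 2x − y = −1 and x + 2y = 12.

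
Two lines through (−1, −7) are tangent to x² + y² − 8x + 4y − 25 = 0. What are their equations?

x + 2y = −15 and 2x + y = −9

Write the tangent as mx − y + (−7 − m·(−1)) = 0 and set its distance from the centre to 3√5:
[m·(5) − (5)]² = 45(m² + 1)
2m² + 5m + 2 = 0, so m = −1/2 or m = −2.
Through (−1, −7) these give x + 2y = −15 and 2x + y = −9.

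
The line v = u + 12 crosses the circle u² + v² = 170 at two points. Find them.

Substitute v = u + 12:
2u² + 24u − 26 = 0  ⟹  u² + 12u − 13 = 0
u = 1 or u = −13, giving (1, 13) and (−13, −1).

(−13, −1) and (1, 13)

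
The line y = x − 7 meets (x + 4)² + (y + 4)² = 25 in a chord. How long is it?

Centre (−4, −4), r² = 25. Perpendicular distance d from centre to line = |−7| / √2 = 7/√2.
Chord = 2√(r² − d²) = 2·√(1/2) = √2.

√2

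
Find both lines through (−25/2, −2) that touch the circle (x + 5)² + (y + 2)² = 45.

2x + y = −27 and 2x − y = −23

Write the tangent as mx − y + (−2 − m·(−25/2)) = 0 and set its distance from the centre to 3√5:
(15/2m − (0))² = 45(m² + 1)
m² − 4 = 0, so m = −2 or m = 2.
Through (−25/2, −2) these give 2x + y = −27 and 2x − y = −23.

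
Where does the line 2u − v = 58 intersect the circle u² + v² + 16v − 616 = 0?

(14, −30) and (26, −6)

Substitute v = 2u − 58:
5u² − 200u + 1820 = 0  ⟹  u² − 40u + 364 = 0
u = 26 or u = 14, giving (26, −6) and (14, −30).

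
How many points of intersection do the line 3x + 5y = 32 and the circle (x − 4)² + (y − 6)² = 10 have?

Centre (4, 6), r² = 10. Distance² from centre to line = (10)²/34 = 50/17.
Since d² < r², the line cuts the circle twice.

2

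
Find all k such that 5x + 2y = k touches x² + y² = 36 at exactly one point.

k = ±6√29

Tangency holds when the distance from the centre (0, 0) to the line equals the radius 6:
|5·0 + 2·0 − k| / √29 = 6
|k| = 6√29.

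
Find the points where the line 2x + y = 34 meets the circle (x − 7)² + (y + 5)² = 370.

(10, 14) and (24, −14)

From the line, y = −2x + 34. Substituting:
5x² − 170x + 1200 = 0  ⟹  x² − 34x + 240 = 0
x = 24 or x = 10, giving (24, −14) and (10, 14).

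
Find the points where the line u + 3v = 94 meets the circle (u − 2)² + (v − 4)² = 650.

(7, 29) and (13, 27)

Express v = (94 − u)/3 and substitute into the circle:
10u² − 200u + 910 = 0  ⟹  u² − 20u + 91 = 0
u = 13 or u = 7, giving (13, 27) and (7, 29).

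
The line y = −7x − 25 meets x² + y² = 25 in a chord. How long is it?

Express y = −7x − 25 and substitute into the circle:
50x² + 350x + 600 = 0  ⟹  x² + 7x + 12 = 0
x = −3 or x = −4, giving (−3, −4) and (−4, 3).
Chord length = distance between (−3, −4) and (−4, 3) = √50 = 5√2.

5√2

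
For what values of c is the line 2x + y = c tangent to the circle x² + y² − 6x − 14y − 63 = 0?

Tangency holds when the distance from the centre (3, 7) to the line equals the radius 11:
|2·3 + 1·7 − c| / √5 = 11
|c − (13)| = 11√5.

c = 13 ± 11√5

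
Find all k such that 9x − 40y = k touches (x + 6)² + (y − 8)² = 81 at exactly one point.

k = −743 or k = −5

The line touches the circle iff its distance from (−6, 8) is 9:
|9·(−6) − 40·8 − k| / √1681 = 9
|k − (−374)| = 9·41, so k = −5 or k = −743.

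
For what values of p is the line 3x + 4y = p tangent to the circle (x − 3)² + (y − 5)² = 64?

For a tangent, require d(centre, line) = r = 8.
|3·3 + 4·5 − p| / √25 = 8
|p − (29)| = 8·5, so p = 69 or p = −11.

p = −11 or p = 69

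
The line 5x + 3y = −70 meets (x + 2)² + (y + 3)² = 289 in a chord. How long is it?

5√34

From the line, y = (−70 − 5x)/3. Substituting:
34x² + 646x + 1156 = 0  ⟹  x² + 19x + 34 = 0
x = −2 or x = −17, giving (−2, −20) and (−17, 5).
Chord length = distance between (−2, −20) and (−17, 5) = √850 = 5√34.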